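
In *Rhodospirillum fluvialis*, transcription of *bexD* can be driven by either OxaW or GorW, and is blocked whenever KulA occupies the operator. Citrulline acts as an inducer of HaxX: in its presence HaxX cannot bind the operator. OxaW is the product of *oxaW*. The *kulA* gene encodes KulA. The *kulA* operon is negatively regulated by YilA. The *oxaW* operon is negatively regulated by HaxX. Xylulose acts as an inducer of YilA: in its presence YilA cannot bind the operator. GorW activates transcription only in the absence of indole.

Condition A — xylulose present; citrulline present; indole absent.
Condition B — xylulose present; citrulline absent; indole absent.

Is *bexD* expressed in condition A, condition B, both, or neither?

Condition A:
Xylulose is present, so YilA is inactive.
With no repressor bound, *kulA* is transcribed.
So KulA is produced and active.
Citrulline is present, so HaxX is inactive.
With no repressor bound, *oxaW* is transcribed.
So OxaW is produced and active.
Indole is absent, so GorW is active.
With repressor KulA bound, *bexD* is not transcribed.
→ *bexD* is OFF in A.
Condition B:
Xylulose is present, so YilA is inactive.
With no repressor bound, *kulA* is transcribed.
So KulA is produced and active.
Citrulline is absent, so HaxX is active.
With repressor HaxX bound, *oxaW* is not transcribed.
So OxaW is not produced.
Indole is absent, so GorW is active.
With repressor KulA bound, *bexD* is not transcribed.
→ *bexD* is OFF in B.

neither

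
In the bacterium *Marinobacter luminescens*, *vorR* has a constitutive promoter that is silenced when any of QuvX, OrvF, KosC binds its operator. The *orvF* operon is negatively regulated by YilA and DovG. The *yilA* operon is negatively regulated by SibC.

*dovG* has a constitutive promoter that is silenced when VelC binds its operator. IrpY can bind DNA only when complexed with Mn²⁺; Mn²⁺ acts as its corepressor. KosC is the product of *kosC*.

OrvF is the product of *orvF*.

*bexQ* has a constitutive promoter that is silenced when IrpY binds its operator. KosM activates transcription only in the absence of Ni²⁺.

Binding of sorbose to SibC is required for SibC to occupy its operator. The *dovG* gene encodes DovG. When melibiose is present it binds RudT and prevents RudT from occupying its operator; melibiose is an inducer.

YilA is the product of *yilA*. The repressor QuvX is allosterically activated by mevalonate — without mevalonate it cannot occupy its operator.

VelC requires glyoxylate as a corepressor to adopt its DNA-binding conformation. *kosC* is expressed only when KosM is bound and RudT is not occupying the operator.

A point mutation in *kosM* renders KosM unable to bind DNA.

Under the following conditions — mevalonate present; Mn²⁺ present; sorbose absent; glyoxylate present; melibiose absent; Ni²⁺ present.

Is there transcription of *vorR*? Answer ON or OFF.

Mevalonate is present, so QuvX is active.
Sorbose is absent, so SibC is inactive.
With no repressor bound, *yilA* is transcribed.
So YilA is produced and active.
Glyoxylate is present, so VelC is active.
With repressor VelC bound, *dovG* is not transcribed.
So DovG is not produced.
With repressor YilA bound, *orvF* is not transcribed.
So OrvF is not produced.
KosM is non-functional in this strain, so it has no effect.
Melibiose is absent, so RudT is active.
With repressor RudT bound, *kosC* is not transcribed.
So KosC is not produced.
With repressor QuvX bound, *vorR* is not transcribed.

OFF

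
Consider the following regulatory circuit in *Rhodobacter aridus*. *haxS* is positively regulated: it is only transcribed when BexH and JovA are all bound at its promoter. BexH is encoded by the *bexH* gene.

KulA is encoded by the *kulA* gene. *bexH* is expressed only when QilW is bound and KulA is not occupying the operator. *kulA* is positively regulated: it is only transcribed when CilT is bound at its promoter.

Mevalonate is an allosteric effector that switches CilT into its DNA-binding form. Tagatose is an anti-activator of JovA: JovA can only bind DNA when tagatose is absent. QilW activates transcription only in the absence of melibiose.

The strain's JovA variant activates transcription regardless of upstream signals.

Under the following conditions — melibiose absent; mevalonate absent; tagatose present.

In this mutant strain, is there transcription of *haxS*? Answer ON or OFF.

Mevalonate is absent, so CilT is inactive.
Required activator CilT is absent, so *kulA* is not transcribed.
So KulA is not produced.
Melibiose is absent, so QilW is active.
No repressor is bound and QilW is active, so *bexH* is transcribed.
So BexH is produced and active.
JovA is constitutively active in this strain.
No repressor is bound and BexH and JovA are active, so *haxS* is transcribed.

ON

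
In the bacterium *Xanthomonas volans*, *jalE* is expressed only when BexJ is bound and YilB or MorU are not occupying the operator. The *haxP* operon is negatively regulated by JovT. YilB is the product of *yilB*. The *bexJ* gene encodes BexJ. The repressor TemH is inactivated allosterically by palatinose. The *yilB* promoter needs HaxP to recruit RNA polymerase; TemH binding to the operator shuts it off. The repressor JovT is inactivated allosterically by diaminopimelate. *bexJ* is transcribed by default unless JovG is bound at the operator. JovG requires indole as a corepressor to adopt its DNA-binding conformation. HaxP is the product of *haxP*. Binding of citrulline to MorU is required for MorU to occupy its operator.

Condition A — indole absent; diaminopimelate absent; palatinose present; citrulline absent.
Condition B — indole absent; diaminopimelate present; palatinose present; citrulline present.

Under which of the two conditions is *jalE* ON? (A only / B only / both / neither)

Condition A:
Indole is absent, so JovG is inactive.
With no repressor bound, *bexJ* is transcribed.
So BexJ is produced and active.
Diaminopimelate is absent, so JovT is active.
With repressor JovT bound, *haxP* is not transcribed.
So HaxP is not produced.
Palatinose is present, so TemH is inactive.
Required activator HaxP is absent, so *yilB* is not transcribed.
So YilB is not produced.
Citrulline is absent, so MorU is inactive.
No repressor is bound and BexJ is active, so *jalE* is transcribed.
→ *jalE* is ON in A.
Condition B:
Indole is absent, so JovG is inactive.
With no repressor bound, *bexJ* is transcribed.
So BexJ is produced and active.
Diaminopimelate is present, so JovT is inactive.
With no repressor bound, *haxP* is transcribed.
So HaxP is produced and active.
Palatinose is present, so TemH is inactive.
No repressor is bound and HaxP is active, so *yilB* is transcribed.
So YilB is produced and active.
Citrulline is present, so MorU is active.
With repressor YilB bound, *jalE* is not transcribed.
→ *jalE* is OFF in B.

A only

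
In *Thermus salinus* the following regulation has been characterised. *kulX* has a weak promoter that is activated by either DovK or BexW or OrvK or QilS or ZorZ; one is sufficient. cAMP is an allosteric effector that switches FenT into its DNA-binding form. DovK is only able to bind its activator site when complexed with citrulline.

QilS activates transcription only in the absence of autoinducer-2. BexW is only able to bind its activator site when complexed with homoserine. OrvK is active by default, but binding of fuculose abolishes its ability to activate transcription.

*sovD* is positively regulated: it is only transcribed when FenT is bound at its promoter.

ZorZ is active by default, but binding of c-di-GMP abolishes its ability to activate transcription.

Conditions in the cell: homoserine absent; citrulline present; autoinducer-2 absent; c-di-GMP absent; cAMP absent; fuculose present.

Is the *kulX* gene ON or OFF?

Citrulline is present, so DovK is active.
Homoserine is absent, so BexW is inactive.
Fuculose is present, so OrvK is inactive.
Autoinducer-2 is absent, so QilS is active.
c-di-GMP is absent, so ZorZ is active.
Activator DovK is present, so *kulX* is transcribed.

ON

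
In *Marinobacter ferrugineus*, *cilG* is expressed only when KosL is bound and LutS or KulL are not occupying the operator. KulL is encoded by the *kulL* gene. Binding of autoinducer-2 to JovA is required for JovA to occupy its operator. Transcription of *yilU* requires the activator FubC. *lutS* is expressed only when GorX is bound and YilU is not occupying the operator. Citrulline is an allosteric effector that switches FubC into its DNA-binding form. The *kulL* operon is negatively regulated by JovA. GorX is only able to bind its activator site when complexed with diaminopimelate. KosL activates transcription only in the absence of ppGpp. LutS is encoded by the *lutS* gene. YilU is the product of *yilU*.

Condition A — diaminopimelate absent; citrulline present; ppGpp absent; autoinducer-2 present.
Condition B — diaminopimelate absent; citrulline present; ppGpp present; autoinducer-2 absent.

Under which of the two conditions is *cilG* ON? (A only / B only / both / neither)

Condition A:
Diaminopimelate is absent, so GorX is inactive.
Citrulline is present, so FubC is active.
No repressor is bound and FubC is active, so *yilU* is transcribed.
So YilU is produced and active.
With repressor YilU bound, *lutS* is not transcribed.
So LutS is not produced.
ppGpp is absent, so KosL is active.
Autoinducer-2 is present, so JovA is active.
With repressor JovA bound, *kulL* is not transcribed.
So KulL is not produced.
No repressor is bound and KosL is active, so *cilG* is transcribed.
→ *cilG* is ON in A.
Condition B:
Diaminopimelate is absent, so GorX is inactive.
Citrulline is present, so FubC is active.
No repressor is bound and FubC is active, so *yilU* is transcribed.
So YilU is produced and active.
With repressor YilU bound, *lutS* is not transcribed.
So LutS is not produced.
ppGpp is present, so KosL is inactive.
Autoinducer-2 is absent, so JovA is inactive.
With no repressor bound, *kulL* is transcribed.
So KulL is produced and active.
With repressor KulL bound, *cilG* is not transcribed.
→ *cilG* is OFF in B.

A only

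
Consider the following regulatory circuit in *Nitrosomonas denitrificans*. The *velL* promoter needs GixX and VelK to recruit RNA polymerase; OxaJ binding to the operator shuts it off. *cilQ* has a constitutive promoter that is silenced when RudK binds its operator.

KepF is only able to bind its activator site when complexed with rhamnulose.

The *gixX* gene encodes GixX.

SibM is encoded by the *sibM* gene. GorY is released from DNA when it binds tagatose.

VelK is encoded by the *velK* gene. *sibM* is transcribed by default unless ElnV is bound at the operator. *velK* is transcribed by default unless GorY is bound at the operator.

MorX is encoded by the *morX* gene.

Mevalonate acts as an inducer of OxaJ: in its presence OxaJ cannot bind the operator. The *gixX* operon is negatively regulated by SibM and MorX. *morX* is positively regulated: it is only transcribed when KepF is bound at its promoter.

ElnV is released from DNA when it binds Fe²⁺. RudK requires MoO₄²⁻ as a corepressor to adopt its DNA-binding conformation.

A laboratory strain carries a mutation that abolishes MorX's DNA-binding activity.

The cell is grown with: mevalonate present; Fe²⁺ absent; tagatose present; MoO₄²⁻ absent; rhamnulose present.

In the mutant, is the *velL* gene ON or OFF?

ON

Fe²⁺ is absent, so ElnV is active.
With repressor ElnV bound, *sibM* is not transcribed.
So SibM is not produced.
MorX is non-functional in this strain, so it has no effect.
With no repressor bound, *gixX* is transcribed.
So GixX is produced and active.
Mevalonate is present, so OxaJ is inactive.
Tagatose is present, so GorY is inactive.
With no repressor bound, *velK* is transcribed.
So VelK is produced and active.
No repressor is bound and GixX and VelK are active, so *velL* is transcribed.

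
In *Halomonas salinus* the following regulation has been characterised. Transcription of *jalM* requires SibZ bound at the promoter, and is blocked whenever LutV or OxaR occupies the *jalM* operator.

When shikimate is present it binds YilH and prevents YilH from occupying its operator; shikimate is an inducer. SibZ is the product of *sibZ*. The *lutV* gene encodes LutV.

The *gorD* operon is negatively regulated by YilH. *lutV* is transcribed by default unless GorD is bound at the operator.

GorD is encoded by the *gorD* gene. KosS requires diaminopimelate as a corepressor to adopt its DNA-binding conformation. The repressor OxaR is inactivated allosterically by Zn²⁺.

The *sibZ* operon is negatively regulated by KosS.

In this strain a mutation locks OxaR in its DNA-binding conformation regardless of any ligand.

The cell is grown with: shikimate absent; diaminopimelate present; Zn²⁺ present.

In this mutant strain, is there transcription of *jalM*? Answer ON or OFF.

Diaminopimelate is present, so KosS is active.
With repressor KosS bound, *sibZ* is not transcribed.
So SibZ is not produced.
Shikimate is absent, so YilH is active.
With repressor YilH bound, *gorD* is not transcribed.
So GorD is not produced.
With no repressor bound, *lutV* is transcribed.
So LutV is produced and active.
OxaR is constitutively active in this strain.
With repressor LutV bound, *jalM* is not transcribed.

OFF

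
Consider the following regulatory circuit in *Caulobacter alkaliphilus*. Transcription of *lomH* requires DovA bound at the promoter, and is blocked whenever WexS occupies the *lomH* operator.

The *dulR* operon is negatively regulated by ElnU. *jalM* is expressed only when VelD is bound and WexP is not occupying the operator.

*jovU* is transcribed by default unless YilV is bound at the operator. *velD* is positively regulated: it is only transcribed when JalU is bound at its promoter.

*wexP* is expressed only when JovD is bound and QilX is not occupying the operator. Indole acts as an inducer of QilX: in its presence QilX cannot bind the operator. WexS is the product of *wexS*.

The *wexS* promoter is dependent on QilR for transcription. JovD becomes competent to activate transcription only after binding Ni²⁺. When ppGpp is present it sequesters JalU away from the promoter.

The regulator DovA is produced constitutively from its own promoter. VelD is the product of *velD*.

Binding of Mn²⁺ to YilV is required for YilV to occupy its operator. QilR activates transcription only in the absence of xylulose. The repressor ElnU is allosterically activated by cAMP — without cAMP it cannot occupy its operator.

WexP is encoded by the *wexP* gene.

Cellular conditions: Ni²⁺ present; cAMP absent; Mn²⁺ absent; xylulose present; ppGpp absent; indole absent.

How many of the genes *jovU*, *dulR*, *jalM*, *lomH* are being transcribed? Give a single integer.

Mn²⁺ is absent, so YilV is inactive.
With no repressor bound, *jovU* is transcribed.
→ *jovU* is ON.
cAMP is absent, so ElnU is inactive.
With no repressor bound, *dulR* is transcribed.
→ *dulR* is ON.
ppGpp is absent, so JalU is active.
No repressor is bound and JalU is active, so *velD* is transcribed.
So VelD is produced and active.
Indole is absent, so QilX is active.
Ni²⁺ is present, so JovD is active.
With repressor QilX bound, *wexP* is not transcribed.
So WexP is not produced.
No repressor is bound and VelD is active, so *jalM* is transcribed.
→ *jalM* is ON.
DovA is produced constitutively and is active.
Xylulose is present, so QilR is inactive.
Required activator QilR is absent, so *wexS* is not transcribed.
So WexS is not produced.
No repressor is bound and DovA is active, so *lomH* is transcribed.
→ *lomH* is ON.
4 of the 4 genes are transcribed.

4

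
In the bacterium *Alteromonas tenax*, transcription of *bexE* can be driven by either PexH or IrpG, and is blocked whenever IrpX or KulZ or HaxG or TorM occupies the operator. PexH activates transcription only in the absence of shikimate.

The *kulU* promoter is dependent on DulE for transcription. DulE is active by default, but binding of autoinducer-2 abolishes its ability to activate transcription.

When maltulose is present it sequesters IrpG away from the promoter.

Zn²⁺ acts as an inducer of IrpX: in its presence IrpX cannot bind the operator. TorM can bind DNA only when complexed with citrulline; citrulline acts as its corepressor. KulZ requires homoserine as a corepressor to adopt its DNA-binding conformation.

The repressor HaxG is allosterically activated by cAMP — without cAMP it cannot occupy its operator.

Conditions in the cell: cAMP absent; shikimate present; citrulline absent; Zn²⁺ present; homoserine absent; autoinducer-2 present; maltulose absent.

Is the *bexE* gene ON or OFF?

Zn²⁺ is present, so IrpX is inactive.
Homoserine is absent, so KulZ is inactive.
cAMP is absent, so HaxG is inactive.
Citrulline is absent, so TorM is inactive.
Shikimate is present, so PexH is inactive.
Maltulose is absent, so IrpG is active.
Activator IrpG is present, so *bexE* is transcribed.

ON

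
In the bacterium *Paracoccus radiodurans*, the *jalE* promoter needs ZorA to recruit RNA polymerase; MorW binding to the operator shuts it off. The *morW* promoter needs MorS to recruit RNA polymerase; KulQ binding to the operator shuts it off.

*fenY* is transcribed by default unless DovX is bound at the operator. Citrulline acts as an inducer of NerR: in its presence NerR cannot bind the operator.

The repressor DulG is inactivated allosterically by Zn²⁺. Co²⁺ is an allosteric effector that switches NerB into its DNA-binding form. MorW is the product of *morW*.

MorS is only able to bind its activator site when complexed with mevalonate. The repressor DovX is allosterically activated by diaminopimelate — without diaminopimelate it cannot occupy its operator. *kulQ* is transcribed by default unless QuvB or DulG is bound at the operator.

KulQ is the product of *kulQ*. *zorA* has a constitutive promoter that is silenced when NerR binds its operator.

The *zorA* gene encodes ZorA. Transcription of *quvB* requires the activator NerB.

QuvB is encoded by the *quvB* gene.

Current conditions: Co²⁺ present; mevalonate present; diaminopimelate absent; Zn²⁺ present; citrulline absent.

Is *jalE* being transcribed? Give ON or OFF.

Mevalonate is present, so MorS is active.
Co²⁺ is present, so NerB is active.
No repressor is bound and NerB is active, so *quvB* is transcribed.
So QuvB is produced and active.
Zn²⁺ is present, so DulG is inactive.
With repressor QuvB bound, *kulQ* is not transcribed.
So KulQ is not produced.
No repressor is bound and MorS is active, so *morW* is transcribed.
So MorW is produced and active.
Citrulline is absent, so NerR is active.
With repressor NerR bound, *zorA* is not transcribed.
So ZorA is not produced.
With repressor MorW bound, *jalE* is not transcribed.

OFF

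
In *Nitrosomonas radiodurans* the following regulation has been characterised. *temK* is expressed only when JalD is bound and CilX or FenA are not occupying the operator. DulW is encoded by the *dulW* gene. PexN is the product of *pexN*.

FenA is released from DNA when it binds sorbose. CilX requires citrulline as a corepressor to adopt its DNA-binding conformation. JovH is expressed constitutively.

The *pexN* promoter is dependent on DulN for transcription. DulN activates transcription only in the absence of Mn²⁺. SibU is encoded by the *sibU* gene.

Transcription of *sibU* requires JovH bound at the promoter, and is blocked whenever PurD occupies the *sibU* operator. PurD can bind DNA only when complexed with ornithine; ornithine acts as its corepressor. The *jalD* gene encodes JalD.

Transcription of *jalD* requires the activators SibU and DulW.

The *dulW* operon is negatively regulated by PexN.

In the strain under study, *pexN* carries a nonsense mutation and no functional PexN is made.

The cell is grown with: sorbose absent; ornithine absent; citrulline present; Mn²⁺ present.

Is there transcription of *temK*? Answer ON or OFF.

Citrulline is present, so CilX is active.
Sorbose is absent, so FenA is active.
Ornithine is absent, so PurD is inactive.
JovH is produced constitutively and is active.
No repressor is bound and JovH is active, so *sibU* is transcribed.
So SibU is produced and active.
PexN is non-functional in this strain, so it has no effect.
With no repressor bound, *dulW* is transcribed.
So DulW is produced and active.
No repressor is bound and SibU and DulW are active, so *jalD* is transcribed.
So JalD is produced and active.
With repressor CilX bound, *temK* is not transcribed.

OFF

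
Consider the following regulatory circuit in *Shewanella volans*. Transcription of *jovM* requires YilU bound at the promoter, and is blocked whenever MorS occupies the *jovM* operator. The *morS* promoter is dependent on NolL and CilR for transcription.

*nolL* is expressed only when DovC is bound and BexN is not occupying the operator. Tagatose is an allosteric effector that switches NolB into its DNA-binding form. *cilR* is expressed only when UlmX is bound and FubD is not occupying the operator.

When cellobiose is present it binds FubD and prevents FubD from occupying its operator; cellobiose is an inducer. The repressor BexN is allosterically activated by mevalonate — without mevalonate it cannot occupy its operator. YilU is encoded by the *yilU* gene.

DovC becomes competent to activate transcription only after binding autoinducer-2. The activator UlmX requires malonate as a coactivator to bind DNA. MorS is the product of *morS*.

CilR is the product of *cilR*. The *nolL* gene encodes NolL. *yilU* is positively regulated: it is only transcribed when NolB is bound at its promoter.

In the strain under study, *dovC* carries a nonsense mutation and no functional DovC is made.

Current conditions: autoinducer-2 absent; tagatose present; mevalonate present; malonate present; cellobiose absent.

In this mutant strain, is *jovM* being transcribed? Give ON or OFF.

DovC is non-functional in this strain, so it has no effect.
Mevalonate is present, so BexN is active.
With repressor BexN bound, *nolL* is not transcribed.
So NolL is not produced.
Cellobiose is absent, so FubD is active.
Malonate is present, so UlmX is active.
With repressor FubD bound, *cilR* is not transcribed.
So CilR is not produced.
Required activator NolL is absent, so *morS* is not transcribed.
So MorS is not produced.
Tagatose is present, so NolB is active.
No repressor is bound and NolB is active, so *yilU* is transcribed.
So YilU is produced and active.
No repressor is bound and YilU is active, so *jovM* is transcribed.

ON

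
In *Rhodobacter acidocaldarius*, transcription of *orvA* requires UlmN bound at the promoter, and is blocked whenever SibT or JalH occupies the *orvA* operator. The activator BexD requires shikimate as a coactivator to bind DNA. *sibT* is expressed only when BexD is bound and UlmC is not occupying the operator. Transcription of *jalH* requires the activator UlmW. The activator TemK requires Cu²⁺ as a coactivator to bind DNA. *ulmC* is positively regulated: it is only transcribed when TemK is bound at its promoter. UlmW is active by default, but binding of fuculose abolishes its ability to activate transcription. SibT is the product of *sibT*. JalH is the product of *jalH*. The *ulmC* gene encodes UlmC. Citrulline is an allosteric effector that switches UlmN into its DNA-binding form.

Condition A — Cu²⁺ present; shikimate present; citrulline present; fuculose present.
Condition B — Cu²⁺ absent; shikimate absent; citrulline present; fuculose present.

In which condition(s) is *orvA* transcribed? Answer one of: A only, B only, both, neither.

both

Condition A:
Cu²⁺ is present, so TemK is active.
No repressor is bound and TemK is active, so *ulmC* is transcribed.
So UlmC is produced and active.
Shikimate is present, so BexD is active.
With repressor UlmC bound, *sibT* is not transcribed.
So SibT is not produced.
Citrulline is present, so UlmN is active.
Fuculose is present, so UlmW is inactive.
Required activator UlmW is absent, so *jalH* is not transcribed.
So JalH is not produced.
No repressor is bound and UlmN is active, so *orvA* is transcribed.
→ *orvA* is ON in A.
Condition B:
Cu²⁺ is absent, so TemK is inactive.
Required activator TemK is absent, so *ulmC* is not transcribed.
So UlmC is not produced.
Shikimate is absent, so BexD is inactive.
Required activator BexD is absent, so *sibT* is not transcribed.
So SibT is not produced.
Citrulline is present, so UlmN is active.
Fuculose is present, so UlmW is inactive.
Required activator UlmW is absent, so *jalH* is not transcribed.
So JalH is not produced.
No repressor is bound and UlmN is active, so *orvA* is transcribed.
→ *orvA* is ON in B.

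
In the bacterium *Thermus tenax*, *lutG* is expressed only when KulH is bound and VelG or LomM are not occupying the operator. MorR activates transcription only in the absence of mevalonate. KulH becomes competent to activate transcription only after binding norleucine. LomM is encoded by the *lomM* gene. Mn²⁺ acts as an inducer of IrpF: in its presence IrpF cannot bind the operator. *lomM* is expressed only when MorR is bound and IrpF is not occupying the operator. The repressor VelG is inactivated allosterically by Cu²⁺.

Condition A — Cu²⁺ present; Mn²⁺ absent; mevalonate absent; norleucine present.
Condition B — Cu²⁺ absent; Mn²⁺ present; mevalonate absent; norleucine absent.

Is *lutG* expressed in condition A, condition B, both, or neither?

Condition A:
Cu²⁺ is present, so VelG is inactive.
Mn²⁺ is absent, so IrpF is active.
Mevalonate is absent, so MorR is active.
With repressor IrpF bound, *lomM* is not transcribed.
So LomM is not produced.
Norleucine is present, so KulH is active.
No repressor is bound and KulH is active, so *lutG* is transcribed.
→ *lutG* is ON in A.
Condition B:
Cu²⁺ is absent, so VelG is active.
Mn²⁺ is present, so IrpF is inactive.
Mevalonate is absent, so MorR is active.
No repressor is bound and MorR is active, so *lomM* is transcribed.
So LomM is produced and active.
Norleucine is absent, so KulH is inactive.
With repressor VelG bound, *lutG* is not transcribed.
→ *lutG* is OFF in B.

A only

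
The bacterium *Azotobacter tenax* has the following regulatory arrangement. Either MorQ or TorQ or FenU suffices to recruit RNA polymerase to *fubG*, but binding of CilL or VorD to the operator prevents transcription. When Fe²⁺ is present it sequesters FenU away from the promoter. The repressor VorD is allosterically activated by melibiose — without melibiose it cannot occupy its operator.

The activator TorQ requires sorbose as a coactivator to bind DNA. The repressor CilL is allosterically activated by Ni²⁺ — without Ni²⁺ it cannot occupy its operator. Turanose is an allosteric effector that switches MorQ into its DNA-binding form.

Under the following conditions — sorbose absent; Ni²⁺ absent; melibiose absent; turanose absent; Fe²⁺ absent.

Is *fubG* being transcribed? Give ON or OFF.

ON

Turanose is absent, so MorQ is inactive.
Ni²⁺ is absent, so CilL is inactive.
Sorbose is absent, so TorQ is inactive.
Melibiose is absent, so VorD is inactive.
Fe²⁺ is absent, so FenU is active.
Activator FenU is present, so *fubG* is transcribed.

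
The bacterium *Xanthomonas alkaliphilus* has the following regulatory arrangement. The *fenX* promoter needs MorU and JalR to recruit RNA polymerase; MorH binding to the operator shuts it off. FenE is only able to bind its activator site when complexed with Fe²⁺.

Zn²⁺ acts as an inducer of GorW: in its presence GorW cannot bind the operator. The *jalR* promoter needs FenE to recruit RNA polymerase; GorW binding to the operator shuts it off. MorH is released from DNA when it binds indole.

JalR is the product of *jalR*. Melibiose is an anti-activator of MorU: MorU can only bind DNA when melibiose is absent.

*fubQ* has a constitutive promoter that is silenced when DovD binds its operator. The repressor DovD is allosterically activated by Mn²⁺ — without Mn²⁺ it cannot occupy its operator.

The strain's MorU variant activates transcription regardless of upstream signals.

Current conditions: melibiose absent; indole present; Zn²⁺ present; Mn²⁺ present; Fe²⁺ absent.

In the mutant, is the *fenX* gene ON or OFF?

Indole is present, so MorH is inactive.
MorU is constitutively active in this strain.
Fe²⁺ is absent, so FenE is inactive.
Zn²⁺ is present, so GorW is inactive.
Required activator FenE is absent, so *jalR* is not transcribed.
So JalR is not produced.
Required activator JalR is absent, so *fenX* is not transcribed.

OFF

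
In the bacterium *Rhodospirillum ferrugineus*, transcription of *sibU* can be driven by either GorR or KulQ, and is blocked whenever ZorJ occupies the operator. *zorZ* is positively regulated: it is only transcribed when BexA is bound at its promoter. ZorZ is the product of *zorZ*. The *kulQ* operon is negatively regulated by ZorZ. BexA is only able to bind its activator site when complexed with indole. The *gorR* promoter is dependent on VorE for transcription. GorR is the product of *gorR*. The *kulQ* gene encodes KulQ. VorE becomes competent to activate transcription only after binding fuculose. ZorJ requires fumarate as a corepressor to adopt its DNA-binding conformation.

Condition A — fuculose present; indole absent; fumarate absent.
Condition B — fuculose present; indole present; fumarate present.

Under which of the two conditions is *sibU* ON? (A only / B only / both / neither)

A only

Condition A:
Fuculose is present, so VorE is active.
No repressor is bound and VorE is active, so *gorR* is transcribed.
So GorR is produced and active.
Indole is absent, so BexA is inactive.
Required activator BexA is absent, so *zorZ* is not transcribed.
So ZorZ is not produced.
With no repressor bound, *kulQ* is transcribed.
So KulQ is produced and active.
Fumarate is absent, so ZorJ is inactive.
Activator GorR is present, so *sibU* is transcribed.
→ *sibU* is ON in A.
Condition B:
Fuculose is present, so VorE is active.
No repressor is bound and VorE is active, so *gorR* is transcribed.
So GorR is produced and active.
Indole is present, so BexA is active.
No repressor is bound and BexA is active, so *zorZ* is transcribed.
So ZorZ is produced and active.
With repressor ZorZ bound, *kulQ* is not transcribed.
So KulQ is not produced.
Fumarate is present, so ZorJ is active.
With repressor ZorJ bound, *sibU* is not transcribed.
→ *sibU* is OFF in B.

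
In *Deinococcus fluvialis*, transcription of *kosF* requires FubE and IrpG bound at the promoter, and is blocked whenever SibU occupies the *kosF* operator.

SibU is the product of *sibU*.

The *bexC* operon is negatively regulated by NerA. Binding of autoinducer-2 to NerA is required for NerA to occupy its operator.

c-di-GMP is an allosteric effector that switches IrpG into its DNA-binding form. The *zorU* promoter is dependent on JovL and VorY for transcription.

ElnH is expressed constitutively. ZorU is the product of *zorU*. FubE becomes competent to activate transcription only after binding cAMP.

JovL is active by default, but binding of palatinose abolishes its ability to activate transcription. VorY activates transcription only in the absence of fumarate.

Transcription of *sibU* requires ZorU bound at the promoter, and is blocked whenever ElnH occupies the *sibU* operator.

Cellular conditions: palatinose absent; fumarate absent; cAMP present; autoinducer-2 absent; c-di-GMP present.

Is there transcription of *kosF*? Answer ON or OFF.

ON

Palatinose is absent, so JovL is active.
Fumarate is absent, so VorY is active.
No repressor is bound and JovL and VorY are active, so *zorU* is transcribed.
So ZorU is produced and active.
ElnH is produced constitutively and is active.
With repressor ElnH bound, *sibU* is not transcribed.
So SibU is not produced.
cAMP is present, so FubE is active.
c-di-GMP is present, so IrpG is active.
No repressor is bound and FubE and IrpG are active, so *kosF* is transcribed.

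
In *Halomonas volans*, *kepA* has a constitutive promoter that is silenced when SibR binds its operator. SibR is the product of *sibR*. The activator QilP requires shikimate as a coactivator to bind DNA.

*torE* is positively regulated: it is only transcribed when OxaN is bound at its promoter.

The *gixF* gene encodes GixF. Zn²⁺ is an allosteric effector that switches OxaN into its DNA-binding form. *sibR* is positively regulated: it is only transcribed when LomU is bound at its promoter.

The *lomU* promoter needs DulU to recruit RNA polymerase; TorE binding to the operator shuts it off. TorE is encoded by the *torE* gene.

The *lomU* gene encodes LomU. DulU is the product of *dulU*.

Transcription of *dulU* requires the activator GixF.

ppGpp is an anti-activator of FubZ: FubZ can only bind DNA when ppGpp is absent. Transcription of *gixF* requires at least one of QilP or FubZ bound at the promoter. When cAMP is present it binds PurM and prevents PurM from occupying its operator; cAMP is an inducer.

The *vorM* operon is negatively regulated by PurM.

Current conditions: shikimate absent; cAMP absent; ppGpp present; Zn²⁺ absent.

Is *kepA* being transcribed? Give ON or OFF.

ON

Shikimate is absent, so QilP is inactive.
ppGpp is present, so FubZ is inactive.
No activator is available at the *gixF* promoter, so *gixF* is not transcribed.
So GixF is not produced.
Required activator GixF is absent, so *dulU* is not transcribed.
So DulU is not produced.
Zn²⁺ is absent, so OxaN is inactive.
Required activator OxaN is absent, so *torE* is not transcribed.
So TorE is not produced.
Required activator DulU is absent, so *lomU* is not transcribed.
So LomU is not produced.
Required activator LomU is absent, so *sibR* is not transcribed.
So SibR is not produced.
With no repressor bound, *kepA* is transcribed.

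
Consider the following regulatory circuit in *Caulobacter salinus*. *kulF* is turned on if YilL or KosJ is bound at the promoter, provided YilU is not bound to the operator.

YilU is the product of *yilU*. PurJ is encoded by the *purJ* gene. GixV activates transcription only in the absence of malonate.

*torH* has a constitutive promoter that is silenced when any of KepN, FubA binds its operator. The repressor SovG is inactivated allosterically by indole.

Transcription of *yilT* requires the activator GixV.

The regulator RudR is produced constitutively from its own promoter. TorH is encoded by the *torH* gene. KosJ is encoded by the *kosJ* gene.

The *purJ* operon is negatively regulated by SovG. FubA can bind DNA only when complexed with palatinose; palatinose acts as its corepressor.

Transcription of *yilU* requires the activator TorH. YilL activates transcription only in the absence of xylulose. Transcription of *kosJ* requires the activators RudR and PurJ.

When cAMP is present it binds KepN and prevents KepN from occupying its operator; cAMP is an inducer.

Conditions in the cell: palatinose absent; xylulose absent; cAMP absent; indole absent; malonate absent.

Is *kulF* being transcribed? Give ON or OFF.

cAMP is absent, so KepN is active.
Palatinose is absent, so FubA is inactive.
With repressor KepN bound, *torH* is not transcribed.
So TorH is not produced.
Required activator TorH is absent, so *yilU* is not transcribed.
So YilU is not produced.
Xylulose is absent, so YilL is active.
RudR is produced constitutively and is active.
Indole is absent, so SovG is active.
With repressor SovG bound, *purJ* is not transcribed.
So PurJ is not produced.
Required activator PurJ is absent, so *kosJ* is not transcribed.
So KosJ is not produced.
Activator YilL is present, so *kulF* is transcribed.

ON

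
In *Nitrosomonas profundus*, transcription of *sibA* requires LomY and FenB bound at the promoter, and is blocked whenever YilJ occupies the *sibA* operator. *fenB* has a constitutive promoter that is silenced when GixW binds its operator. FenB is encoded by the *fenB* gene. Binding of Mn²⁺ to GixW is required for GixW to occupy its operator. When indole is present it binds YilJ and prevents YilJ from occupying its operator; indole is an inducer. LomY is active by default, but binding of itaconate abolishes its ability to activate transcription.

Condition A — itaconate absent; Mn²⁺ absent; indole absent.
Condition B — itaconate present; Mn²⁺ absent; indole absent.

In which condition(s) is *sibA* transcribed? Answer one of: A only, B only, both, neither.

neither

Condition A:
Itaconate is absent, so LomY is active.
Mn²⁺ is absent, so GixW is inactive.
With no repressor bound, *fenB* is transcribed.
So FenB is produced and active.
Indole is absent, so YilJ is active.
With repressor YilJ bound, *sibA* is not transcribed.
→ *sibA* is OFF in A.
Condition B:
Itaconate is present, so LomY is inactive.
Mn²⁺ is absent, so GixW is inactive.
With no repressor bound, *fenB* is transcribed.
So FenB is produced and active.
Indole is absent, so YilJ is active.
With repressor YilJ bound, *sibA* is not transcribed.
→ *sibA* is OFF in B.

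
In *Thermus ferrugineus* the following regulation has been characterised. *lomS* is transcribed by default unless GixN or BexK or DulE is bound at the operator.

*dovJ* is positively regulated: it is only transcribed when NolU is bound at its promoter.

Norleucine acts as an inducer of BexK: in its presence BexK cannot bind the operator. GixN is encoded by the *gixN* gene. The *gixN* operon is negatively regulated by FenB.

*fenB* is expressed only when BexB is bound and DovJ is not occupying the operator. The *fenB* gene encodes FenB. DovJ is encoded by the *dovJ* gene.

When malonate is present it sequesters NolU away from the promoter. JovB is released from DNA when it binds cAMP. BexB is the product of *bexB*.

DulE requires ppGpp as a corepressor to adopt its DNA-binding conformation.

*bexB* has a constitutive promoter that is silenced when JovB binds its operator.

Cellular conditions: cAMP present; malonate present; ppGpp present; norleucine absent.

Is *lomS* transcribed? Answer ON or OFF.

cAMP is present, so JovB is inactive.
With no repressor bound, *bexB* is transcribed.
So BexB is produced and active.
Malonate is present, so NolU is inactive.
Required activator NolU is absent, so *dovJ* is not transcribed.
So DovJ is not produced.
No repressor is bound and BexB is active, so *fenB* is transcribed.
So FenB is produced and active.
With repressor FenB bound, *gixN* is not transcribed.
So GixN is not produced.
Norleucine is absent, so BexK is active.
ppGpp is present, so DulE is active.
With repressor BexK bound, *lomS* is not transcribed.

OFF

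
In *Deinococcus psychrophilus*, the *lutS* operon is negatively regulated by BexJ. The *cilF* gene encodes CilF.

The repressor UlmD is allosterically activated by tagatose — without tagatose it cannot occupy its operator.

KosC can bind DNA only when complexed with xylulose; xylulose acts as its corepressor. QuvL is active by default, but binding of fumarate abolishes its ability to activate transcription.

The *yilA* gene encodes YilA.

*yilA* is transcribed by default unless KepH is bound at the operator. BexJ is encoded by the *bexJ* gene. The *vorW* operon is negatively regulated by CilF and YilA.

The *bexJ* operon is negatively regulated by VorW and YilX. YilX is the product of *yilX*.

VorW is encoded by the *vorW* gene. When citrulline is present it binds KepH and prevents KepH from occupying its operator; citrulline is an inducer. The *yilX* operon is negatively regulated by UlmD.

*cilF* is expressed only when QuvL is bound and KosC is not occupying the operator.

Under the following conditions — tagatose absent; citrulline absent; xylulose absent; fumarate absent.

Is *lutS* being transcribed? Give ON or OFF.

ON

Xylulose is absent, so KosC is inactive.
Fumarate is absent, so QuvL is active.
No repressor is bound and QuvL is active, so *cilF* is transcribed.
So CilF is produced and active.
Citrulline is absent, so KepH is active.
With repressor KepH bound, *yilA* is not transcribed.
So YilA is not produced.
With repressor CilF bound, *vorW* is not transcribed.
So VorW is not produced.
Tagatose is absent, so UlmD is inactive.
With no repressor bound, *yilX* is transcribed.
So YilX is produced and active.
With repressor YilX bound, *bexJ* is not transcribed.
So BexJ is not produced.
With no repressor bound, *lutS* is transcribed.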